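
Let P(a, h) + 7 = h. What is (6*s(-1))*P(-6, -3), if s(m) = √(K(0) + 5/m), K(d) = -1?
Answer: -60*I*√6 ≈ -146.97*I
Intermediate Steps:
P(a, h) = -7 + h
s(m) = √(-1 + 5/m)
(6*s(-1))*P(-6, -3) = (6*√((5 - 1*(-1))/(-1)))*(-7 - 3) = (6*√(-(5 + 1)))*(-10) = (6*√(-1*6))*(-10) = (6*√(-6))*(-10) = (6*(I*√6))*(-10) = (6*I*√6)*(-10) = -60*I*√6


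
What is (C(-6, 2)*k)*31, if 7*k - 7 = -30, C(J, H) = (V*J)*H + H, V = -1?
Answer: -1426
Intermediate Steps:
C(J, H) = H - H*J (C(J, H) = (-J)*H + H = -H*J + H = H - H*J)
k = -23/7 (k = 1 + (1/7)*(-30) = 1 - 30/7 = -23/7 ≈ -3.2857)
(C(-6, 2)*k)*31 = ((2*(1 - 1*(-6)))*(-23/7))*31 = ((2*(1 + 6))*(-23/7))*31 = ((2*7)*(-23/7))*31 = (14*(-23/7))*31 = -46*31 = -1426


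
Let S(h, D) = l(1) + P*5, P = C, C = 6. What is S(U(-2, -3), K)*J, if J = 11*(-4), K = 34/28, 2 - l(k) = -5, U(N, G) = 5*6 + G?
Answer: -1628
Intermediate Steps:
U(N, G) = 30 + G
l(k) = 7 (l(k) = 2 - 1*(-5) = 2 + 5 = 7)
K = 17/14 (K = 34*(1/28) = 17/14 ≈ 1.2143)
P = 6
J = -44
S(h, D) = 37 (S(h, D) = 7 + 6*5 = 7 + 30 = 37)
S(U(-2, -3), K)*J = 37*(-44) = -1628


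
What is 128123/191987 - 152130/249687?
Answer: 927888397/15978886023 ≈ 0.058070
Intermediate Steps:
128123/191987 - 152130/249687 = 128123*(1/191987) - 152130*1/249687 = 128123/191987 - 50710/83229 = 927888397/15978886023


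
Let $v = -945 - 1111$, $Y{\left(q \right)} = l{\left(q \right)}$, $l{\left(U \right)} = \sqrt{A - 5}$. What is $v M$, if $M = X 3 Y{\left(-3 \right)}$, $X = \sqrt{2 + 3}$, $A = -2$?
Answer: $- 6168 i \sqrt{35} \approx - 36490.0 i$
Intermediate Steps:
$X = \sqrt{5} \approx 2.2361$
$l{\left(U \right)} = i \sqrt{7}$ ($l{\left(U \right)} = \sqrt{-2 - 5} = \sqrt{-7} = i \sqrt{7}$)
$Y{\left(q \right)} = i \sqrt{7}$
$v = -2056$
$M = 3 i \sqrt{35}$ ($M = \sqrt{5} \cdot 3 i \sqrt{7} = 3 \sqrt{5} i \sqrt{7} = 3 i \sqrt{35} \approx 17.748 i$)
$v M = - 2056 \cdot 3 i \sqrt{35} = - 6168 i \sqrt{35}$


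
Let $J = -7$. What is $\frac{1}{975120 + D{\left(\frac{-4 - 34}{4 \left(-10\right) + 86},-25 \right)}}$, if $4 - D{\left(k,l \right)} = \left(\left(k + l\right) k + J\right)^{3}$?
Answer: $\frac{148035889}{143917311400949} \approx 1.0286 \cdot 10^{-6}$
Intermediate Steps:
$D{\left(k,l \right)} = 4 - \left(-7 + k \left(k + l\right)\right)^{3}$ ($D{\left(k,l \right)} = 4 - \left(\left(k + l\right) k - 7\right)^{3} = 4 - \left(k \left(k + l\right) - 7\right)^{3} = 4 - \left(-7 + k \left(k + l\right)\right)^{3}$)
$\frac{1}{975120 + D{\left(\frac{-4 - 34}{4 \left(-10\right) + 86},-25 \right)}} = \frac{1}{975120 + \left(4 - \left(-7 + \left(\frac{-4 - 34}{4 \left(-10\right) + 86}\right)^{2} + \frac{-4 - 34}{4 \left(-10\right) + 86} \left(-25\right)\right)^{3}\right)} = \frac{1}{975120 + \left(4 - \left(-7 + \left(- \frac{38}{-40 + 86}\right)^{2} + - \frac{38}{-40 + 86} \left(-25\right)\right)^{3}\right)} = \frac{1}{975120 + \left(4 - \left(-7 + \left(- \frac{38}{46}\right)^{2} + - \frac{38}{46} \left(-25\right)\right)^{3}\right)} = \frac{1}{975120 + \left(4 - \left(-7 + \left(\left(-38\right) \frac{1}{46}\right)^{2} + \left(-38\right) \frac{1}{46} \left(-25\right)\right)^{3}\right)} = \frac{1}{975120 + \left(4 - \left(-7 + \left(- \frac{19}{23}\right)^{2} - - \frac{475}{23}\right)^{3}\right)} = \frac{1}{975120 + \left(4 - \left(-7 + \frac{361}{529} + \frac{475}{23}\right)^{3}\right)} = \frac{1}{975120 + \left(4 - \left(\frac{7583}{529}\right)^{3}\right)} = \frac{1}{975120 + \left(4 - \frac{436036824287}{148035889}\right)} = \frac{1}{975120 - \frac{435444680731}{148035889}} = \frac{1}{\frac{143917311400949}{148035889}} = \frac{148035889}{143917311400949}$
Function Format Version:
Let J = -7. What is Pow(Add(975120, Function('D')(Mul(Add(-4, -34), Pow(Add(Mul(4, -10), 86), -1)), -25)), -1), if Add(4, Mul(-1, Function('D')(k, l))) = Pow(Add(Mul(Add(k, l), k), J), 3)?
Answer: Rational(148035889, 143917311400949) ≈ 1.0286e-6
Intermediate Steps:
Function('D')(k, l) = Add(4, Mul(-1, Pow(Add(-7, Mul(k, Add(k, l))), 3))) (Function('D')(k, l) = Add(4, Mul(-1, Pow(Add(Mul(Add(k, l), k), -7), 3))) = Add(4, Mul(-1, Pow(Add(Mul(k, Add(k, l)), -7), 3))) = Add(4, Mul(-1, Pow(Add(-7, Mul(k, Add(k, l))), 3))))
Pow(Add(975120, Function('D')(Mul(Add(-4, -34), Pow(Add(Mul(4, -10), 86), -1)), -25)), -1) = Pow(Add(975120, Add(4, Mul(-1, Pow(Add(-7, Pow(Mul(Add(-4, -34), Pow(Add(Mul(4, -10), 86), -1)), 2), Mul(Mul(Add(-4, -34), Pow(Add(Mul(4, -10), 86), -1)), -25)), 3)))), -1) = Pow(Add(975120, Add(4, Mul(-1, Pow(Add(-7, Pow(Mul(-38, Pow(Add(-40, 86), -1)), 2), Mul(Mul(-38, Pow(Add(-40, 86), -1)), -25)), 3)))), -1) = Pow(Add(975120, Add(4, Mul(-1, Pow(Add(-7, Pow(Mul(-38, Pow(46, -1)), 2), Mul(Mul(-38, Pow(46, -1)), -25)), 3)))), -1) = Pow(Add(975120, Add(4, Mul(-1, Pow(Add(-7, Pow(Mul(-38, Rational(1, 46)), 2), Mul(Mul(-38, Rational(1, 46)), -25)), 3)))), -1) = Pow(Add(975120, Add(4, Mul(-1, Pow(Add(-7, Pow(Rational(-19, 23), 2), Mul(Rational(-19, 23), -25)), 3)))), -1) = Pow(Add(975120, Add(4, Mul(-1, Pow(Add(-7, Rational(361, 529), Rational(475, 23)), 3)))), -1) = Pow(Add(975120, Add(4, Mul(-1, Pow(Rational(7583, 529), 3)))), -1) = Pow(Add(975120, Add(4, Mul(-1, Rational(436036824287, 148035889)))), -1) = Pow(Add(975120, Add(4, Rational(-436036824287, 148035889))), -1) = Pow(Add(975120, Rational(-435444680731, 148035889)), -1) = Pow(Rational(143917311400949, 148035889), -1) = Rational(148035889, 143917311400949)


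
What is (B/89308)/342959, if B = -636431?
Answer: -636431/30628982372 ≈ -2.0779e-5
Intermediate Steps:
(B/89308)/342959 = -636431/89308/342959 = -636431*1/89308*(1/342959) = -636431/89308*1/342959 = -636431/30628982372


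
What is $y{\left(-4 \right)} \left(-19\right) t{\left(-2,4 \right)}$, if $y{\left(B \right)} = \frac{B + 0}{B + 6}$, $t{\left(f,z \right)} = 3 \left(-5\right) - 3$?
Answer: $-684$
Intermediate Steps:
$t{\left(f,z \right)} = -18$ ($t{\left(f,z \right)} = -15 - 3 = -18$)
$y{\left(B \right)} = \frac{B}{6 + B}$
$y{\left(-4 \right)} \left(-19\right) t{\left(-2,4 \right)} = - \frac{4}{6 - 4} \left(-19\right) \left(-18\right) = - \frac{4}{2} \left(-19\right) \left(-18\right) = \left(-4\right) \frac{1}{2} \left(-19\right) \left(-18\right) = \left(-2\right) \left(-19\right) \left(-18\right) = 38 \left(-18\right) = -684$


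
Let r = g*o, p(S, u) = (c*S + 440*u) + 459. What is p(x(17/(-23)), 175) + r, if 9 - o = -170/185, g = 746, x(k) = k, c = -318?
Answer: 72414617/851 ≈ 85094.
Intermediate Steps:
p(S, u) = 459 - 318*S + 440*u (p(S, u) = (-318*S + 440*u) + 459 = 459 - 318*S + 440*u)
o = 367/37 (o = 9 - (-170)/185 = 9 - 1*(-34/37) = 9 + 34/37 = 367/37 ≈ 9.9189)
r = 273782/37 (r = 746*(367/37) = 273782/37 ≈ 7399.5)
p(x(17/(-23)), 175) + r = (459 - 5406/(-23) + 440*175) + 273782/37 = (459 - 5406*(-1)/23 + 77000) + 273782/37 = (459 - 318*(-17/23) + 77000) + 273782/37 = (459 + 5406/23 + 77000) + 273782/37 = 1786963/23 + 273782/37 = 72414617/851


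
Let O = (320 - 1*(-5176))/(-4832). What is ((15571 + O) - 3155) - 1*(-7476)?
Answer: 12014081/604 ≈ 19891.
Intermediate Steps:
O = -687/604 (O = (320 + 5176)*(-1/4832) = 5496*(-1/4832) = -687/604 ≈ -1.1374)
((15571 + O) - 3155) - 1*(-7476) = ((15571 - 687/604) - 3155) - 1*(-7476) = (9404197/604 - 3155) + 7476 = 7498577/604 + 7476 = 12014081/604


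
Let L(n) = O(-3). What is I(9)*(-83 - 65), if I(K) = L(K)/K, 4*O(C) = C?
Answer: 37/3 ≈ 12.333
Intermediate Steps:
O(C) = C/4
L(n) = -¾ (L(n) = (¼)*(-3) = -¾)
I(K) = -3/(4*K)
I(9)*(-83 - 65) = (-¾/9)*(-83 - 65) = -¾*⅑*(-148) = -1/12*(-148) = 37/3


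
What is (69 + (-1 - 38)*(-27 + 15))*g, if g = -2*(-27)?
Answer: 28998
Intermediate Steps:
g = 54
(69 + (-1 - 38)*(-27 + 15))*g = (69 + (-1 - 38)*(-27 + 15))*54 = (69 - 39*(-12))*54 = (69 + 468)*54 = 537*54 = 28998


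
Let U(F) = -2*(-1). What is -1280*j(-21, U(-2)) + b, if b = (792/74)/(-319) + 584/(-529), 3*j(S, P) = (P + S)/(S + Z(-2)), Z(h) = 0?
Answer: -13845123028/35759871 ≈ -387.17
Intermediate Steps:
U(F) = 2
j(S, P) = (P + S)/(3*S) (j(S, P) = ((P + S)/(S + 0))/3 = ((P + S)/S)/3 = (P + S)/(3*S))
b = -645676/567617 (b = (792*(1/74))*(-1/319) + 584*(-1/529) = (396/37)*(-1/319) - 584/529 = -36/1073 - 584/529 = -645676/567617 ≈ -1.1375)
-1280*j(-21, U(-2)) + b = -1280*(2 - 21)/(3*(-21)) - 645676/567617 = -1280*(-1)*(-19)/(3*21) - 645676/567617 = -1280*19/63 - 645676/567617 = -24320/63 - 645676/567617 = -13845123028/35759871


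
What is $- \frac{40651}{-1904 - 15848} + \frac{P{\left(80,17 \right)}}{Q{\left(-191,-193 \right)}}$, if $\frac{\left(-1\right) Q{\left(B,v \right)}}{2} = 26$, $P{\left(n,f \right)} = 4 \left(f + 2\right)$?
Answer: $\frac{191175}{230776} \approx 0.8284$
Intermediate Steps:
$P{\left(n,f \right)} = 8 + 4 f$ ($P{\left(n,f \right)} = 4 \left(2 + f\right) = 8 + 4 f$)
$Q{\left(B,v \right)} = -52$ ($Q{\left(B,v \right)} = \left(-2\right) 26 = -52$)
$- \frac{40651}{-1904 - 15848} + \frac{P{\left(80,17 \right)}}{Q{\left(-191,-193 \right)}} = - \frac{40651}{-1904 - 15848} + \frac{8 + 4 \cdot 17}{-52} = - \frac{40651}{-1904 - 15848} + \left(8 + 68\right) \left(- \frac{1}{52}\right) = - \frac{40651}{-17752} + 76 \left(- \frac{1}{52}\right) = \left(-40651\right) \left(- \frac{1}{17752}\right) - \frac{19}{13} = \frac{40651}{17752} - \frac{19}{13} = \frac{191175}{230776}$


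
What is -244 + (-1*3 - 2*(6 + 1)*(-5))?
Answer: -177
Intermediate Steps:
-244 + (-1*3 - 2*(6 + 1)*(-5)) = -244 + (-3 - 2*7*(-5)) = -244 + (-3 - 14*(-5)) = -244 + (-3 + 70) = -244 + 67 = -177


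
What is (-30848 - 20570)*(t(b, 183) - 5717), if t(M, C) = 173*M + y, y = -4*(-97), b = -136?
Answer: 1483769226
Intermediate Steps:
y = 388
t(M, C) = 388 + 173*M (t(M, C) = 173*M + 388 = 388 + 173*M)
(-30848 - 20570)*(t(b, 183) - 5717) = (-30848 - 20570)*((388 + 173*(-136)) - 5717) = -51418*((388 - 23528) - 5717) = -51418*(-23140 - 5717) = -51418*(-28857) = 1483769226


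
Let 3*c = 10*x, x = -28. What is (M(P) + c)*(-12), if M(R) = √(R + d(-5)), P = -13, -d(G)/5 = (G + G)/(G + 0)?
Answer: 1120 - 12*I*√23 ≈ 1120.0 - 57.55*I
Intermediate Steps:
d(G) = -10 (d(G) = -5*(G + G)/(G + 0) = -5*2*G/G = -5*2 = -10)
c = -280/3 (c = (10*(-28))/3 = (⅓)*(-280) = -280/3 ≈ -93.333)
M(R) = √(-10 + R) (M(R) = √(R - 10) = √(-10 + R))
(M(P) + c)*(-12) = (√(-10 - 13) - 280/3)*(-12) = (√(-23) - 280/3)*(-12) = (I*√23 - 280/3)*(-12) = (-280/3 + I*√23)*(-12) = 1120 - 12*I*√23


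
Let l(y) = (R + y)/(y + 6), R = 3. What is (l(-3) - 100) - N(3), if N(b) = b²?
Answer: -109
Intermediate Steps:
l(y) = (3 + y)/(6 + y) (l(y) = (3 + y)/(y + 6) = (3 + y)/(6 + y))
(l(-3) - 100) - N(3) = ((3 - 3)/(6 - 3) - 100) - 1*3² = (0/3 - 100) - 1*9 = ((⅓)*0 - 100) - 9 = (0 - 100) - 9 = -100 - 9 = -109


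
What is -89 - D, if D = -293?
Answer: 204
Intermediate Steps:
-89 - D = -89 - 1*(-293) = -89 + 293 = 204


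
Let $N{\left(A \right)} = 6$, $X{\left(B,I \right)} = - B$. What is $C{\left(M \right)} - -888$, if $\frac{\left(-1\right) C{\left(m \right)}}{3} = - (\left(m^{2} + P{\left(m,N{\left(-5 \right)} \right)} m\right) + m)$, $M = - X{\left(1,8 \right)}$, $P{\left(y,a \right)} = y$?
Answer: $897$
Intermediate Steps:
$M = 1$ ($M = - \left(-1\right) 1 = \left(-1\right) \left(-1\right) = 1$)
$C{\left(m \right)} = 3 m + 6 m^{2}$ ($C{\left(m \right)} = - 3 \left(- (\left(m^{2} + m m\right) + m)\right) = - 3 \left(- (\left(m^{2} + m^{2}\right) + m)\right) = - 3 \left(- (2 m^{2} + m)\right) = - 3 \left(- (m + 2 m^{2})\right) = - 3 \left(- m - 2 m^{2}\right) = 3 m + 6 m^{2}$)
$C{\left(M \right)} - -888 = 3 \cdot 1 \left(1 + 2 \cdot 1\right) - -888 = 3 \cdot 1 \left(1 + 2\right) + 888 = 3 \cdot 1 \cdot 3 + 888 = 9 + 888 = 897$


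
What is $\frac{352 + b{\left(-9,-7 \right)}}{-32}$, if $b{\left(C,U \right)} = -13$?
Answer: $- \frac{339}{32} \approx -10.594$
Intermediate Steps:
$\frac{352 + b{\left(-9,-7 \right)}}{-32} = \frac{352 - 13}{-32} = 339 \left(- \frac{1}{32}\right) = - \frac{339}{32}$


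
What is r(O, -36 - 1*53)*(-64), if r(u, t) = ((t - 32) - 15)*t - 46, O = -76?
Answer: -771712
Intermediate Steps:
r(u, t) = -46 + t*(-47 + t) (r(u, t) = ((-32 + t) - 15)*t - 46 = (-47 + t)*t - 46 = t*(-47 + t) - 46 = -46 + t*(-47 + t))
r(O, -36 - 1*53)*(-64) = (-46 + (-36 - 1*53)² - 47*(-36 - 1*53))*(-64) = (-46 + (-36 - 53)² - 47*(-36 - 53))*(-64) = (-46 + (-89)² - 47*(-89))*(-64) = (-46 + 7921 + 4183)*(-64) = 12058*(-64) = -771712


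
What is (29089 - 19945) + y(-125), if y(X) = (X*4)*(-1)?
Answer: 9644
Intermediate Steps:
y(X) = -4*X (y(X) = (4*X)*(-1) = -4*X)
(29089 - 19945) + y(-125) = (29089 - 19945) - 4*(-125) = 9144 + 500 = 9644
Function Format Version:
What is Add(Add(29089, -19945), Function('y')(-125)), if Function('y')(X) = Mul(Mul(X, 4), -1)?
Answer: 9644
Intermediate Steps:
Function('y')(X) = Mul(-4, X) (Function('y')(X) = Mul(Mul(4, X), -1) = Mul(-4, X))
Add(Add(29089, -19945), Function('y')(-125)) = Add(Add(29089, -19945), Mul(-4, -125)) = Add(9144, 500) = 9644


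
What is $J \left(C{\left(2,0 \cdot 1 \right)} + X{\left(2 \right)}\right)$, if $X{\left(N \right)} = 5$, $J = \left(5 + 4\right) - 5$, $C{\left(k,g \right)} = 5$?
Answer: $40$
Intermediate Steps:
$J = 4$ ($J = 9 - 5 = 4$)
$J \left(C{\left(2,0 \cdot 1 \right)} + X{\left(2 \right)}\right) = 4 \left(5 + 5\right) = 4 \cdot 10 = 40$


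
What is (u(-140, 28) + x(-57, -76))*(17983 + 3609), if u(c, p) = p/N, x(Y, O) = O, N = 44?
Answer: -17899768/11 ≈ -1.6273e+6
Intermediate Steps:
u(c, p) = p/44
(u(-140, 28) + x(-57, -76))*(17983 + 3609) = ((1/44)*28 - 76)*(17983 + 3609) = (7/11 - 76)*21592 = -829/11*21592 = -17899768/11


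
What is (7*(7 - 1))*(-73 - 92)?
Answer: -6930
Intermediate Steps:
(7*(7 - 1))*(-73 - 92) = (7*6)*(-165) = 42*(-165) = -6930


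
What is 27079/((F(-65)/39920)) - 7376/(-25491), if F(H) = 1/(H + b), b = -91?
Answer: -4298675143905904/25491 ≈ -1.6864e+11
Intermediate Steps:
F(H) = 1/(-91 + H) (F(H) = 1/(H - 91) = 1/(-91 + H))
27079/((F(-65)/39920)) - 7376/(-25491) = 27079/((1/(-91 - 65*39920))) - 7376/(-25491) = 27079/(((1/39920)/(-156))) - 7376*(-1/25491) = 27079/((-1/156*1/39920)) + 7376/25491 = 27079/(-1/6227520) + 7376/25491 = 27079*(-6227520) + 7376/25491 = -168635014080 + 7376/25491 = -4298675143905904/25491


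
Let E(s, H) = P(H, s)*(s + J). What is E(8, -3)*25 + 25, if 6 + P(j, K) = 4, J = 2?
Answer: -475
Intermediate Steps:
P(j, K) = -2 (P(j, K) = -6 + 4 = -2)
E(s, H) = -4 - 2*s (E(s, H) = -2*(s + 2) = -2*(2 + s) = -4 - 2*s)
E(8, -3)*25 + 25 = (-4 - 2*8)*25 + 25 = (-4 - 16)*25 + 25 = -20*25 + 25 = -500 + 25 = -475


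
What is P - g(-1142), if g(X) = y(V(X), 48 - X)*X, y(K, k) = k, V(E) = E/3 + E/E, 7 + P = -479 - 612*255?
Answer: 1202434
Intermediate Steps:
P = -156546 (P = -7 + (-479 - 612*255) = -7 + (-479 - 156060) = -7 - 156539 = -156546)
V(E) = 1 + E/3 (V(E) = E*(⅓) + 1 = E/3 + 1 = 1 + E/3)
g(X) = X*(48 - X) (g(X) = (48 - X)*X = X*(48 - X))
P - g(-1142) = -156546 - (-1142)*(48 - 1*(-1142)) = -156546 - (-1142)*(48 + 1142) = -156546 - (-1142)*1190 = -156546 - 1*(-1358980) = -156546 + 1358980 = 1202434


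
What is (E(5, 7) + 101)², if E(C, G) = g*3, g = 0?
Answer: 10201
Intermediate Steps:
E(C, G) = 0 (E(C, G) = 0*3 = 0)
(E(5, 7) + 101)² = (0 + 101)² = 101² = 10201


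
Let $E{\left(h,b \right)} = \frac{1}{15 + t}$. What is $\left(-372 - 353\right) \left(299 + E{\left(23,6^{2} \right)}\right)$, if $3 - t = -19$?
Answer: $- \frac{8021400}{37} \approx -2.1679 \cdot 10^{5}$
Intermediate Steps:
$t = 22$ ($t = 3 - -19 = 3 + 19 = 22$)
$E{\left(h,b \right)} = \frac{1}{37}$ ($E{\left(h,b \right)} = \frac{1}{15 + 22} = \frac{1}{37}$)
$\left(-372 - 353\right) \left(299 + E{\left(23,6^{2} \right)}\right) = \left(-372 - 353\right) \left(299 + \frac{1}{37}\right) = \left(-725\right) \frac{11064}{37} = - \frac{8021400}{37}$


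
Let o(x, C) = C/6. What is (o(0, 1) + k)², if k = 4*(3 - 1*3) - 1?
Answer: 25/36 ≈ 0.69444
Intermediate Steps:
o(x, C) = C/6 (o(x, C) = C*(⅙) = C/6)
k = -1 (k = 4*(3 - 3) - 1 = 4*0 - 1 = 0 - 1 = -1)
(o(0, 1) + k)² = ((⅙)*1 - 1)² = (⅙ - 1)² = (-⅚)² = 25/36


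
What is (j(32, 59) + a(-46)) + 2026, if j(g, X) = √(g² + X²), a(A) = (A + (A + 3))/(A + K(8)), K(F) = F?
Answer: 77077/38 + √4505 ≈ 2095.5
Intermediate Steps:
a(A) = (3 + 2*A)/(8 + A) (a(A) = (A + (A + 3))/(A + 8) = (A + (3 + A))/(8 + A) = (3 + 2*A)/(8 + A))
j(g, X) = √(X² + g²)
(j(32, 59) + a(-46)) + 2026 = (√(59² + 32²) + (3 + 2*(-46))/(8 - 46)) + 2026 = (√(3481 + 1024) + (3 - 92)/(-38)) + 2026 = (√4505 - 1/38*(-89)) + 2026 = (√4505 + 89/38) + 2026 = (89/38 + √4505) + 2026 = 77077/38 + √4505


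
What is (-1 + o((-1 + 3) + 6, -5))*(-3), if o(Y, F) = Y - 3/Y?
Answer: -159/8 ≈ -19.875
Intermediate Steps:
(-1 + o((-1 + 3) + 6, -5))*(-3) = (-1 + (((-1 + 3) + 6) - 3/((-1 + 3) + 6)))*(-3) = (-1 + ((2 + 6) - 3/(2 + 6)))*(-3) = (-1 + (8 - 3/8))*(-3) = (-1 + 61/8)*(-3) = (53/8)*(-3) = -159/8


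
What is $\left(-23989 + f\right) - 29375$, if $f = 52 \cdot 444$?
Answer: $-30276$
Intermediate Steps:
$f = 23088$
$\left(-23989 + f\right) - 29375 = \left(-23989 + 23088\right) - 29375 = -901 - 29375 = -30276$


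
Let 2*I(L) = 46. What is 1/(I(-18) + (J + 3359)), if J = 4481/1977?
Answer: 1977/6690695 ≈ 0.00029548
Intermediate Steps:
I(L) = 23 (I(L) = (1/2)*46 = 23)
J = 4481/1977 (J = 4481*(1/1977) = 4481/1977 ≈ 2.2666)
1/(I(-18) + (J + 3359)) = 1/(23 + (4481/1977 + 3359)) = 1/(23 + 6645224/1977) = 1/(6690695/1977) = 1977/6690695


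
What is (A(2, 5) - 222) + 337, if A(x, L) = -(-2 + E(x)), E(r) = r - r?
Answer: 117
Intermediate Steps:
E(r) = 0
A(x, L) = 2 (A(x, L) = -(-2 + 0) = -1*(-2) = 2)
(A(2, 5) - 222) + 337 = (2 - 222) + 337 = -220 + 337 = 117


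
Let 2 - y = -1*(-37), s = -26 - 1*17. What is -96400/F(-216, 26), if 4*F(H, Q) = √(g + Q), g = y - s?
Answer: -192800*√34/17 ≈ -66130.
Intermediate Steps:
s = -43 (s = -26 - 17 = -43)
y = -35 (y = 2 - (-1)*(-37) = 2 - 1*37 = 2 - 37 = -35)
g = 8 (g = -35 - 1*(-43) = -35 + 43 = 8)
F(H, Q) = √(8 + Q)/4
-96400/F(-216, 26) = -96400*4/√(8 + 26) = -96400*2*√34/17 = -192800*√34/17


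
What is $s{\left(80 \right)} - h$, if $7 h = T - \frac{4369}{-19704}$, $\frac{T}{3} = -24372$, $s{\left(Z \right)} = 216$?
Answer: $\frac{1470465743}{137928} \approx 10661.0$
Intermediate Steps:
$T = -73116$ ($T = 3 \left(-24372\right) = -73116$)
$h = - \frac{1440673295}{137928}$ ($h = \frac{-73116 - \frac{4369}{-19704}}{7} = \frac{-73116 - - \frac{4369}{19704}}{7} = \frac{-73116 + \frac{4369}{19704}}{7} = \frac{1}{7} \left(- \frac{1440673295}{19704}\right) = - \frac{1440673295}{137928} \approx -10445.0$)
$s{\left(80 \right)} - h = 216 - - \frac{1440673295}{137928} = 216 + \frac{1440673295}{137928} = \frac{1470465743}{137928}$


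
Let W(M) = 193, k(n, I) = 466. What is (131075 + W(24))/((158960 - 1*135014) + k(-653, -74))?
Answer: 32817/6103 ≈ 5.3772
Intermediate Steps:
(131075 + W(24))/((158960 - 1*135014) + k(-653, -74)) = (131075 + 193)/((158960 - 1*135014) + 466) = 131268/((158960 - 135014) + 466) = 131268/(23946 + 466) = 131268/24412 = 131268*(1/24412) = 32817/6103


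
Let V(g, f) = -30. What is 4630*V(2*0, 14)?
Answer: -138900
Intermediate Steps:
4630*V(2*0, 14) = 4630*(-30) = -138900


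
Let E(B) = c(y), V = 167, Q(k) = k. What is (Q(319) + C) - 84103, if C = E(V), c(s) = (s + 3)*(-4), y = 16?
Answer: -83860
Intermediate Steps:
c(s) = -12 - 4*s (c(s) = (3 + s)*(-4) = -12 - 4*s)
E(B) = -76 (E(B) = -12 - 4*16 = -12 - 64 = -76)
C = -76
(Q(319) + C) - 84103 = (319 - 76) - 84103 = 243 - 84103 = -83860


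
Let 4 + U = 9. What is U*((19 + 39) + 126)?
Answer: 920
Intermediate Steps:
U = 5 (U = -4 + 9 = 5)
U*((19 + 39) + 126) = 5*((19 + 39) + 126) = 5*(58 + 126) = 5*184 = 920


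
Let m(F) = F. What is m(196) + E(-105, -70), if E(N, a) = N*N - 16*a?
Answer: 12341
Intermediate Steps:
E(N, a) = N² - 16*a
m(196) + E(-105, -70) = 196 + ((-105)² - 16*(-70)) = 196 + (11025 + 1120) = 196 + 12145 = 12341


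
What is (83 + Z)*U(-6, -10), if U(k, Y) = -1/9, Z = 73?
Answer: -52/3 ≈ -17.333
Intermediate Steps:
U(k, Y) = -⅑ (U(k, Y) = -1*⅑ = -⅑)
(83 + Z)*U(-6, -10) = (83 + 73)*(-⅑) = 156*(-⅑) = -52/3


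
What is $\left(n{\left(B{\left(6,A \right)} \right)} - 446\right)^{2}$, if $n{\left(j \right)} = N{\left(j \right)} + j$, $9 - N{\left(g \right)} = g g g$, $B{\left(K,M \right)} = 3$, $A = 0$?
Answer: $212521$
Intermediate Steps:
$N{\left(g \right)} = 9 - g^{3}$ ($N{\left(g \right)} = 9 - g g g = 9 - g^{2} g = 9 - g^{3}$)
$n{\left(j \right)} = 9 + j - j^{3}$ ($n{\left(j \right)} = \left(9 - j^{3}\right) + j = 9 + j - j^{3}$)
$\left(n{\left(B{\left(6,A \right)} \right)} - 446\right)^{2} = \left(\left(9 + 3 - 3^{3}\right) - 446\right)^{2} = \left(\left(9 + 3 - 27\right) - 446\right)^{2} = \left(-15 - 446\right)^{2} = \left(-461\right)^{2} = 212521$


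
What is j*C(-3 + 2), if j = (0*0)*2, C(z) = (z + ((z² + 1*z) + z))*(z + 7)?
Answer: 0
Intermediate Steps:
C(z) = (7 + z)*(z² + 3*z) (C(z) = (z + ((z² + z) + z))*(7 + z) = (z + ((z + z²) + z))*(7 + z) = (z + (z² + 2*z))*(7 + z) = (z² + 3*z)*(7 + z) = (7 + z)*(z² + 3*z))
j = 0 (j = 0*2 = 0)
j*C(-3 + 2) = 0*((-3 + 2)*(21 + (-3 + 2)² + 10*(-3 + 2))) = 0*(-(21 + (-1)² + 10*(-1))) = 0*(-(21 + 1 - 10)) = 0*(-1*12) = 0*(-12) = 0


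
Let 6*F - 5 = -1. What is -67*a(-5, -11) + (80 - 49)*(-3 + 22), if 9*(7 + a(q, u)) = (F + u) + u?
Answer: 32854/27 ≈ 1216.8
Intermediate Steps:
F = 2/3 (F = 5/6 + (1/6)*(-1) = 5/6 - 1/6 = 2/3 ≈ 0.66667)
a(q, u) = -187/27 + 2*u/9 (a(q, u) = -7 + ((2/3 + u) + u)/9 = -7 + (2/3 + 2*u)/9 = -7 + (2/27 + 2*u/9) = -187/27 + 2*u/9)
-67*a(-5, -11) + (80 - 49)*(-3 + 22) = -67*(-187/27 + (2/9)*(-11)) + (80 - 49)*(-3 + 22) = -67*(-187/27 - 22/9) + 31*19 = -67*(-253/27) + 589 = 16951/27 + 589 = 32854/27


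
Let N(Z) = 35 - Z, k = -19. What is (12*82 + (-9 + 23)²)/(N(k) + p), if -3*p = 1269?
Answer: -1180/369 ≈ -3.1978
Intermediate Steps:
p = -423 (p = -⅓*1269 = -423)
(12*82 + (-9 + 23)²)/(N(k) + p) = (12*82 + (-9 + 23)²)/((35 - 1*(-19)) - 423) = (984 + 14²)/((35 + 19) - 423) = (984 + 196)/(54 - 423) = 1180/(-369) = 1180*(-1/369) = -1180/369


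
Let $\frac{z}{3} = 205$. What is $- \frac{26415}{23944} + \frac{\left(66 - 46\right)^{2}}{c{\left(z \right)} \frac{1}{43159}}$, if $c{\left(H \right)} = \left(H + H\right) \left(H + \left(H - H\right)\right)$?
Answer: $\frac{191891713}{8835336} \approx 21.719$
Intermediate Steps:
$z = 615$ ($z = 3 \cdot 205 = 615$)
$c{\left(H \right)} = 2 H^{2}$ ($c{\left(H \right)} = 2 H \left(H + 0\right) = 2 H H = 2 H^{2}$)
$- \frac{26415}{23944} + \frac{\left(66 - 46\right)^{2}}{c{\left(z \right)} \frac{1}{43159}} = - \frac{26415}{23944} + \frac{\left(66 - 46\right)^{2}}{2 \cdot 615^{2} \cdot \frac{1}{43159}} = \left(-26415\right) \frac{1}{23944} + \frac{20^{2}}{2 \cdot 378225 \cdot \frac{1}{43159}} = - \frac{26415}{23944} + \frac{400}{756450 \cdot \frac{1}{43159}} = - \frac{26415}{23944} + \frac{400}{\frac{756450}{43159}} = - \frac{26415}{23944} + 400 \cdot \frac{43159}{756450} = - \frac{26415}{23944} + \frac{345272}{15129} = \frac{191891713}{8835336}$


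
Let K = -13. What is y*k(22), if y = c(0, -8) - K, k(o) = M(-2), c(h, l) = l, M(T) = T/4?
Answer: -5/2 ≈ -2.5000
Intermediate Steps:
M(T) = T/4 (M(T) = T*(¼) = T/4)
k(o) = -½ (k(o) = (¼)*(-2) = -½)
y = 5 (y = -8 - 1*(-13) = -8 + 13 = 5)
y*k(22) = 5*(-½) = -5/2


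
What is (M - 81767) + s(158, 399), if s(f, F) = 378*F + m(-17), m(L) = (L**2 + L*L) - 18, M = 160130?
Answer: 229745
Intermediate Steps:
m(L) = -18 + 2*L**2 (m(L) = (L**2 + L**2) - 18 = 2*L**2 - 18 = -18 + 2*L**2)
s(f, F) = 560 + 378*F (s(f, F) = 378*F + (-18 + 2*(-17)**2) = 378*F + (-18 + 2*289) = 378*F + (-18 + 578) = 378*F + 560 = 560 + 378*F)
(M - 81767) + s(158, 399) = (160130 - 81767) + (560 + 378*399) = 78363 + (560 + 150822) = 78363 + 151382 = 229745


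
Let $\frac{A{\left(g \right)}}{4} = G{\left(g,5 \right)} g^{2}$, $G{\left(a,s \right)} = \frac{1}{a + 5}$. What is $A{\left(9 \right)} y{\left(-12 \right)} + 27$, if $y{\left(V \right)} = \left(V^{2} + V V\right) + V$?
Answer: $\frac{44901}{7} \approx 6414.4$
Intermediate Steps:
$G{\left(a,s \right)} = \frac{1}{5 + a}$
$y{\left(V \right)} = V + 2 V^{2}$ ($y{\left(V \right)} = \left(V^{2} + V^{2}\right) + V = 2 V^{2} + V = V + 2 V^{2}$)
$A{\left(g \right)} = \frac{4 g^{2}}{5 + g}$ ($A{\left(g \right)} = 4 \frac{g^{2}}{5 + g} = \frac{4 g^{2}}{5 + g}$)
$A{\left(9 \right)} y{\left(-12 \right)} + 27 = \frac{4 \cdot 9^{2}}{5 + 9} \left(- 12 \left(1 + 2 \left(-12\right)\right)\right) + 27 = 4 \cdot 81 \cdot \frac{1}{14} \left(- 12 \left(1 - 24\right)\right) + 27 = 4 \cdot 81 \cdot \frac{1}{14} \left(\left(-12\right) \left(-23\right)\right) + 27 = \frac{162}{7} \cdot 276 + 27 = \frac{44712}{7} + 27 = \frac{44901}{7}$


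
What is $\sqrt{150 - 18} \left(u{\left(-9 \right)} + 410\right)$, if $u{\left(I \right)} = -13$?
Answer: $794 \sqrt{33} \approx 4561.2$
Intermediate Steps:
$\sqrt{150 - 18} \left(u{\left(-9 \right)} + 410\right) = \sqrt{150 - 18} \left(-13 + 410\right) = \sqrt{132} \cdot 397 = 2 \sqrt{33} \cdot 397 = 794 \sqrt{33}$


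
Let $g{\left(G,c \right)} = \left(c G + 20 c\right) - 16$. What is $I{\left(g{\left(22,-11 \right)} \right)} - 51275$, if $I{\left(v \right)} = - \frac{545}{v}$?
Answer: $- \frac{24508905}{478} \approx -51274.0$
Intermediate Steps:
$g{\left(G,c \right)} = -16 + 20 c + G c$ ($g{\left(G,c \right)} = \left(G c + 20 c\right) - 16 = \left(20 c + G c\right) - 16 = -16 + 20 c + G c$)
$I{\left(g{\left(22,-11 \right)} \right)} - 51275 = - \frac{545}{-16 + 20 \left(-11\right) + 22 \left(-11\right)} - 51275 = - \frac{545}{-16 - 220 - 242} - 51275 = - \frac{545}{-478} - 51275 = \left(-545\right) \left(- \frac{1}{478}\right) - 51275 = \frac{545}{478} - 51275 = - \frac{24508905}{478}$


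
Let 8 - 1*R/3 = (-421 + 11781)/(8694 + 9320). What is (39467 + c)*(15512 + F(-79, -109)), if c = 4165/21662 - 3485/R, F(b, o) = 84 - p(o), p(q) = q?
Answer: 443829059838437685/718918456 ≈ 6.1736e+8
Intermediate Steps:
R = 199128/9007 (R = 24 - 3*(-421 + 11781)/(8694 + 9320) = 24 - 34080/18014 = 24 - 3*5680/9007 = 24 - 17040/9007 = 199128/9007 ≈ 22.108)
F(b, o) = 84 - o
c = -339563853185/2156755368 (c = 4165/21662 - 3485/199128/9007 = 4165*(1/21662) - 3485*9007/199128 = 4165/21662 - 31389395/199128 = -339563853185/2156755368 ≈ -157.44)
(39467 + c)*(15512 + F(-79, -109)) = (39467 - 339563853185/2156755368)*(15512 + (84 - 1*(-109))) = 84781100255671*(15512 + (84 + 109))/2156755368 = 84781100255671*(15512 + 193)/2156755368 = (84781100255671/2156755368)*15705 = 443829059838437685/718918456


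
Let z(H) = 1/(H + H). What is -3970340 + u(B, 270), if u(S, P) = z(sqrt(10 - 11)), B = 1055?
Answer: -3970340 - I/2 ≈ -3.9703e+6 - 0.5*I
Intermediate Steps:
z(H) = 1/(2*H)
u(S, P) = -I/2 (u(S, P) = 1/(2*(sqrt(10 - 11))) = 1/(2*(sqrt(-1))) = 1/(2*I) = (-I)/2 = -I/2)
-3970340 + u(B, 270) = -3970340 - I/2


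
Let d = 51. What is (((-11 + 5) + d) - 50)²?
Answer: 25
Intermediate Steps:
(((-11 + 5) + d) - 50)² = (((-11 + 5) + 51) - 50)² = ((-6 + 51) - 50)² = (45 - 50)² = (-5)² = 25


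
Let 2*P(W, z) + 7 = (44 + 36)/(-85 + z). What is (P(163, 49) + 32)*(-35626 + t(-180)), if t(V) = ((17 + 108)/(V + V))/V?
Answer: -45524895391/46656 ≈ -9.7576e+5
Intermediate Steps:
P(W, z) = -7/2 + 40/(-85 + z) (P(W, z) = -7/2 + ((44 + 36)/(-85 + z))/2 = -7/2 + (80/(-85 + z))/2 = -7/2 + 40/(-85 + z))
t(V) = 125/(2*V²) (t(V) = (125/((2*V)))/V = (125*(1/(2*V)))/V = (125/(2*V))/V = 125/(2*V²))
(P(163, 49) + 32)*(-35626 + t(-180)) = ((675 - 7*49)/(2*(-85 + 49)) + 32)*(-35626 + (125/2)/(-180)²) = ((½)*(675 - 343)/(-36) + 32)*(-35626 + (125/2)*(1/32400)) = ((½)*(-1/36)*332 + 32)*(-35626 + 5/2592) = (-83/18 + 32)*(-92342587/2592) = (493/18)*(-92342587/2592) = -45524895391/46656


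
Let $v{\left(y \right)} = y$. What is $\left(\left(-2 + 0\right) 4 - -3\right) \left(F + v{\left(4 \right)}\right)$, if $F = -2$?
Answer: $-10$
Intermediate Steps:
$\left(\left(-2 + 0\right) 4 - -3\right) \left(F + v{\left(4 \right)}\right) = \left(\left(-2 + 0\right) 4 - -3\right) \left(-2 + 4\right) = \left(\left(-2\right) 4 + 3\right) 2 = \left(-8 + 3\right) 2 = \left(-5\right) 2 = -10$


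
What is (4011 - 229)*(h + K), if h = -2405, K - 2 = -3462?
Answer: -22181430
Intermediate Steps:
K = -3460 (K = 2 - 3462 = -3460)
(4011 - 229)*(h + K) = (4011 - 229)*(-2405 - 3460) = 3782*(-5865) = -22181430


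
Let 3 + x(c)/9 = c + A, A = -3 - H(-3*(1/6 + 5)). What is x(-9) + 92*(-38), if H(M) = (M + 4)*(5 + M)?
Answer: -18871/4 ≈ -4717.8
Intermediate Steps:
H(M) = (4 + M)*(5 + M)
A = -495/4 (A = -3 - (20 + (-3*(1/6 + 5))² + 9*(-3*(1/6 + 5))) = -3 - (20 + (-3*(⅙ + 5))² + 9*(-3*(⅙ + 5))) = -3 - (20 + (-3*31/6)² + 9*(-3*31/6)) = -3 - (20 + (-31/2)² + 9*(-31/2)) = -3 - (20 + 961/4 - 279/2) = -3 - 1*483/4 = -3 - 483/4 = -495/4 ≈ -123.75)
x(c) = -4563/4 + 9*c (x(c) = -27 + 9*(c - 495/4) = -27 + 9*(-495/4 + c) = -27 + (-4455/4 + 9*c) = -4563/4 + 9*c)
x(-9) + 92*(-38) = (-4563/4 + 9*(-9)) + 92*(-38) = (-4563/4 - 81) - 3496 = -4887/4 - 3496 = -18871/4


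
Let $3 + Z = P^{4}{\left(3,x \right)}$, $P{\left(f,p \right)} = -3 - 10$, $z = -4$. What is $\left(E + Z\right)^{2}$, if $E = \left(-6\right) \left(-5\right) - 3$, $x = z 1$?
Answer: $817102225$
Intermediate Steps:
$x = -4$ ($x = \left(-4\right) 1 = -4$)
$P{\left(f,p \right)} = -13$ ($P{\left(f,p \right)} = -3 - 10 = -13$)
$E = 27$ ($E = 30 - 3 = 27$)
$Z = 28558$ ($Z = -3 + \left(-13\right)^{4} = -3 + 28561 = 28558$)
$\left(E + Z\right)^{2} = \left(27 + 28558\right)^{2} = 28585^{2} = 817102225$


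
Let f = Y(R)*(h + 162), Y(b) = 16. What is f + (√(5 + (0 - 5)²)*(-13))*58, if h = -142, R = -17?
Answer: 320 - 754*√30 ≈ -3809.8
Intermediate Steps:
f = 320 (f = 16*(-142 + 162) = 16*20 = 320)
f + (√(5 + (0 - 5)²)*(-13))*58 = 320 + (√(5 + (0 - 5)²)*(-13))*58 = 320 + (√(5 + (-5)²)*(-13))*58 = 320 + (√(5 + 25)*(-13))*58 = 320 + (√30*(-13))*58 = 320 - 13*√30*58 = 320 - 754*√30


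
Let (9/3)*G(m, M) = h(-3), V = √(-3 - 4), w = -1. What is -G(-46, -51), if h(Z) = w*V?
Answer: I*√7/3 ≈ 0.88192*I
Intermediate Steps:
V = I*√7 (V = √(-7) = I*√7 ≈ 2.6458*I)
h(Z) = -I*√7
G(m, M) = -I*√7/3 (G(m, M) = (-I*√7)/3 = -I*√7/3)
-G(-46, -51) = -(-1)*I*√7/3 = I*√7/3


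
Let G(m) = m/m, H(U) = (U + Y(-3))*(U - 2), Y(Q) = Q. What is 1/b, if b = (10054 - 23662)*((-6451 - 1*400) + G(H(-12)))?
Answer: 1/93214800 ≈ 1.0728e-8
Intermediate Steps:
H(U) = (-3 + U)*(-2 + U) (H(U) = (U - 3)*(U - 2) = (-3 + U)*(-2 + U))
G(m) = 1
b = 93214800 (b = (10054 - 23662)*((-6451 - 1*400) + 1) = -13608*((-6451 - 400) + 1) = -13608*(-6851 + 1) = -13608*(-6850) = 93214800)
1/b = 1/93214800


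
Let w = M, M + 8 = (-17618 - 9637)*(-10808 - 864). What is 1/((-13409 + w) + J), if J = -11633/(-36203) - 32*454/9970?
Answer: 180471955/57409381697295478 ≈ 3.1436e-9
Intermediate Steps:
M = 318120352 (M = -8 + (-17618 - 9637)*(-10808 - 864) = -8 - 27255*(-11672) = -8 + 318120360 = 318120352)
w = 318120352
J = -204988087/180471955 (J = -11633*(-1/36203) - 14528*1/9970 = 11633/36203 - 7264/4985 = -204988087/180471955 ≈ -1.1358)
1/((-13409 + w) + J) = 1/((-13409 + 318120352) - 204988087/180471955) = 1/(318106943 - 204988087/180471955) = 1/(57409381697295478/180471955) = 180471955/57409381697295478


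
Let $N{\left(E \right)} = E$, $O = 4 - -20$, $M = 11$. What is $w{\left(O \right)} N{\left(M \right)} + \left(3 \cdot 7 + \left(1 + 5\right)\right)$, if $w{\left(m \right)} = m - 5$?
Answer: $236$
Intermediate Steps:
$O = 24$ ($O = 4 + 20 = 24$)
$w{\left(m \right)} = -5 + m$
$w{\left(O \right)} N{\left(M \right)} + \left(3 \cdot 7 + \left(1 + 5\right)\right) = \left(-5 + 24\right) 11 + \left(3 \cdot 7 + \left(1 + 5\right)\right) = 19 \cdot 11 + \left(21 + 6\right) = 209 + 27 = 236$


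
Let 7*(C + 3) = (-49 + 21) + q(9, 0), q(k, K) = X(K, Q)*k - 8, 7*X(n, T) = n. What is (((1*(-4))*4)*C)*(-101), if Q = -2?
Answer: -92112/7 ≈ -13159.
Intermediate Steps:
X(n, T) = n/7
q(k, K) = -8 + K*k/7 (q(k, K) = (K/7)*k - 8 = K*k/7 - 8 = -8 + K*k/7)
C = -57/7 (C = -3 + ((-49 + 21) + (-8 + (⅐)*0*9))/7 = -3 + (-28 + (-8 + 0))/7 = -3 + (-28 - 8)/7 = -3 + (⅐)*(-36) = -3 - 36/7 = -57/7 ≈ -8.1429)
(((1*(-4))*4)*C)*(-101) = (((1*(-4))*4)*(-57/7))*(-101) = (-4*4*(-57/7))*(-101) = -16*(-57/7)*(-101) = (912/7)*(-101) = -92112/7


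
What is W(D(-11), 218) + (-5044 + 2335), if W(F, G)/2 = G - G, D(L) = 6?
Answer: -2709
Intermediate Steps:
W(F, G) = 0 (W(F, G) = 2*(G - G) = 2*0 = 0)
W(D(-11), 218) + (-5044 + 2335) = 0 + (-5044 + 2335) = 0 - 2709 = -2709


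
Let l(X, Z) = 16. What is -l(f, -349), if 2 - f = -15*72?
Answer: -16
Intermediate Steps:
f = 1082 (f = 2 - (-15)*72 = 2 - 1*(-1080) = 2 + 1080 = 1082)
-l(f, -349) = -1*16 = -16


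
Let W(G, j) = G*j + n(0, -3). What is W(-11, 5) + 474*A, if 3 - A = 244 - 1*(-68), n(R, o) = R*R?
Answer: -146521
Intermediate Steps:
n(R, o) = R**2
W(G, j) = G*j (W(G, j) = G*j + 0**2 = G*j + 0 = G*j)
A = -309 (A = 3 - (244 - 1*(-68)) = 3 - (244 + 68) = 3 - 1*312 = 3 - 312 = -309)
W(-11, 5) + 474*A = -11*5 + 474*(-309) = -55 - 146466 = -146521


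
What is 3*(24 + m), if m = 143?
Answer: 501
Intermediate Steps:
3*(24 + m) = 3*(24 + 143) = 3*167 = 501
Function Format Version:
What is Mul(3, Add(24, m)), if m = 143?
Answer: 501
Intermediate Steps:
Mul(3, Add(24, m)) = Mul(3, Add(24, 143)) = Mul(3, 167) = 501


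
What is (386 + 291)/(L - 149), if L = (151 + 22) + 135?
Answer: 677/159 ≈ 4.2579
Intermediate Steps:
L = 308 (L = 173 + 135 = 308)
(386 + 291)/(L - 149) = (386 + 291)/(308 - 149) = 677/159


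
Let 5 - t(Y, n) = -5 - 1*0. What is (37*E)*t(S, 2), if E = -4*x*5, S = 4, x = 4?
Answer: -29600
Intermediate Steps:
t(Y, n) = 10 (t(Y, n) = 5 - (-5 - 1*0) = 5 - (-5 + 0) = 5 - 1*(-5) = 5 + 5 = 10)
E = -80 (E = -4*4*5 = -16*5 = -80)
(37*E)*t(S, 2) = (37*(-80))*10 = -2960*10 = -29600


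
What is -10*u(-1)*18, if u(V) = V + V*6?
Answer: 1260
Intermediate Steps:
u(V) = 7*V (u(V) = V + 6*V = 7*V)
-10*u(-1)*18 = -70*(-1)*18 = -10*(-7)*18 = 70*18 = 1260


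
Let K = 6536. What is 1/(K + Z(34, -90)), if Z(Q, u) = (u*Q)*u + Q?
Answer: 1/281970 ≈ 3.5465e-6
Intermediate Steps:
Z(Q, u) = Q + Q*u**2 (Z(Q, u) = (Q*u)*u + Q = Q*u**2 + Q = Q + Q*u**2)
1/(K + Z(34, -90)) = 1/(6536 + 34*(1 + (-90)**2)) = 1/(6536 + 34*(1 + 8100)) = 1/(6536 + 34*8101) = 1/(6536 + 275434) = 1/281970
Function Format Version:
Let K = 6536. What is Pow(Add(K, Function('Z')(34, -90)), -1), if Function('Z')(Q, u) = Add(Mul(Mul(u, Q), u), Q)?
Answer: Rational(1, 281970) ≈ 3.5465e-6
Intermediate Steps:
Function('Z')(Q, u) = Add(Q, Mul(Q, Pow(u, 2))) (Function('Z')(Q, u) = Add(Mul(Mul(Q, u), u), Q) = Add(Mul(Q, Pow(u, 2)), Q) = Add(Q, Mul(Q, Pow(u, 2))))
Pow(Add(K, Function('Z')(34, -90)), -1) = Pow(Add(6536, Mul(34, Add(1, Pow(-90, 2)))), -1) = Pow(Add(6536, Mul(34, Add(1, 8100))), -1) = Pow(Add(6536, Mul(34, 8101)), -1) = Pow(Add(6536, 275434), -1) = Pow(281970, -1) = Rational(1, 281970)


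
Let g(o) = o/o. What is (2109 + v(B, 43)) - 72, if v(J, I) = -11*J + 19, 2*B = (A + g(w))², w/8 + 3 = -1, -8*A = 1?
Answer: 262629/128 ≈ 2051.8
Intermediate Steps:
A = -⅛ (A = -⅛*1 = -⅛ ≈ -0.12500)
w = -32 (w = -24 + 8*(-1) = -24 - 8 = -32)
g(o) = 1
B = 49/128 (B = (-⅛ + 1)²/2 = (7/8)²/2 = (½)*(49/64) = 49/128 ≈ 0.38281)
v(J, I) = 19 - 11*J
(2109 + v(B, 43)) - 72 = (2109 + (19 - 11*49/128)) - 72 = (2109 + (19 - 539/128)) - 72 = (2109 + 1893/128) - 72 = 271845/128 - 72 = 262629/128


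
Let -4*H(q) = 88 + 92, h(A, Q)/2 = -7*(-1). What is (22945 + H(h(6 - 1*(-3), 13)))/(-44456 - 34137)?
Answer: -22900/78593 ≈ -0.29137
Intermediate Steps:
h(A, Q) = 14 (h(A, Q) = 2*(-7*(-1)) = 2*7 = 14)
H(q) = -45 (H(q) = -(88 + 92)/4 = -¼*180 = -45)
(22945 + H(h(6 - 1*(-3), 13)))/(-44456 - 34137) = (22945 - 45)/(-44456 - 34137) = 22900/(-78593) = 22900*(-1/78593) = -22900/78593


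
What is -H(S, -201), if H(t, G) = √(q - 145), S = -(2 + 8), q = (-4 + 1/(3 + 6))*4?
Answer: -17*I*√5/3 ≈ -12.671*I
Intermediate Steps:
q = -140/9 (q = (-4 + 1/9)*4 = (-4 + ⅑)*4 = -35/9*4 = -140/9 ≈ -15.556)
S = -10 (S = -1*10 = -10)
H(t, G) = 17*I*√5/3 (H(t, G) = √(-140/9 - 145) = √(-1445/9) = 17*I*√5/3)
-H(S, -201) = -17*I*√5/3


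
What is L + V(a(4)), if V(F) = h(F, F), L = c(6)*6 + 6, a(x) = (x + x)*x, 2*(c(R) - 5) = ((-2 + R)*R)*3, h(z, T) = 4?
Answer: 256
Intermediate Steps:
c(R) = 5 + 3*R*(-2 + R)/2 (c(R) = 5 + (((-2 + R)*R)*3)/2 = 5 + ((R*(-2 + R))*3)/2 = 5 + (3*R*(-2 + R))/2 = 5 + 3*R*(-2 + R)/2)
a(x) = 2*x² (a(x) = (2*x)*x = 2*x²)
L = 252 (L = (5 - 3*6 + (3/2)*6²)*6 + 6 = (5 - 18 + (3/2)*36)*6 + 6 = (5 - 18 + 54)*6 + 6 = 41*6 + 6 = 246 + 6 = 252)
V(F) = 4
L + V(a(4)) = 252 + 4 = 256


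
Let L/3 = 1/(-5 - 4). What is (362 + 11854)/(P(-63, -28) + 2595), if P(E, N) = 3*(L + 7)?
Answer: 12216/2615 ≈ 4.6715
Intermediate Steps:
L = -⅓ (L = 3/(-5 - 4) = 3/(-9) = 3*(-⅑) = -⅓ ≈ -0.33333)
P(E, N) = 20 (P(E, N) = 3*(-⅓ + 7) = 3*(20/3) = 20)
(362 + 11854)/(P(-63, -28) + 2595) = (362 + 11854)/(20 + 2595) = 12216/2615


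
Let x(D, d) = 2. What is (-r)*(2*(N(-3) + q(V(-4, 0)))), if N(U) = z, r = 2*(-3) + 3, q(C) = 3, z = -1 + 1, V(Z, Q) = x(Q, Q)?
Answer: 18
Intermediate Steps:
V(Z, Q) = 2
z = 0
r = -3 (r = -6 + 3 = -3)
N(U) = 0
(-r)*(2*(N(-3) + q(V(-4, 0)))) = (-1*(-3))*(2*(0 + 3)) = 3*(2*3) = 3*6 = 18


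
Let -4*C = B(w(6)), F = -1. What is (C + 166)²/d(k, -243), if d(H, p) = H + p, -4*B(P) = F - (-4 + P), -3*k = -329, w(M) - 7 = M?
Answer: -5250987/25600 ≈ -205.12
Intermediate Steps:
w(M) = 7 + M
k = 329/3 (k = -⅓*(-329) = 329/3 ≈ 109.67)
B(P) = -¾ + P/4 (B(P) = -(-1 - (-4 + P))/4 = -(-1 + (4 - P))/4 = -(3 - P)/4 = -¾ + P/4)
C = -5/8 (C = -(-¾ + (7 + 6)/4)/4 = -(-¾ + (¼)*13)/4 = -(-¾ + 13/4)/4 = -¼*5/2 = -5/8 ≈ -0.62500)
(C + 166)²/d(k, -243) = (-5/8 + 166)²/(329/3 - 243) = (1323/8)²/(-400/3) = (1750329/64)*(-3/400) = -5250987/25600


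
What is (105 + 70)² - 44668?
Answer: -14043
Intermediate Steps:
(105 + 70)² - 44668 = 175² - 44668 = 30625 - 44668 = -14043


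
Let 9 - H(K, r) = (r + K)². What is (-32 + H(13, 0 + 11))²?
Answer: 358801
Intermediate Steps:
H(K, r) = 9 - (K + r)² (H(K, r) = 9 - (r + K)² = 9 - (K + r)²)
(-32 + H(13, 0 + 11))² = (-32 + (9 - (13 + (0 + 11))²))² = (-32 + (9 - (13 + 11)²))² = (-32 + (9 - 1*24²))² = (-32 + (9 - 1*576))² = (-32 + (9 - 576))² = (-32 - 567)² = (-599)² = 358801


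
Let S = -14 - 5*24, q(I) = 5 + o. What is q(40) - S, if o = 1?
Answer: 140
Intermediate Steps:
q(I) = 6 (q(I) = 5 + 1 = 6)
S = -134 (S = -14 - 120 = -134)
q(40) - S = 6 - 1*(-134) = 6 + 134 = 140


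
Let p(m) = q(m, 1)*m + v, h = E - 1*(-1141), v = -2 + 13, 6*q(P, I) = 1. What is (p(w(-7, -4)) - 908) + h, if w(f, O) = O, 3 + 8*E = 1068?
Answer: 9035/24 ≈ 376.46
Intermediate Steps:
E = 1065/8 (E = -3/8 + (1/8)*1068 = -3/8 + 267/2 = 1065/8 ≈ 133.13)
q(P, I) = 1/6 (q(P, I) = (1/6)*1 = 1/6)
v = 11
h = 10193/8 (h = 1065/8 - 1*(-1141) = 1065/8 + 1141 = 10193/8 ≈ 1274.1)
p(m) = 11 + m/6 (p(m) = m/6 + 11 = 11 + m/6)
(p(w(-7, -4)) - 908) + h = ((11 + (1/6)*(-4)) - 908) + 10193/8 = ((11 - 2/3) - 908) + 10193/8 = (31/3 - 908) + 10193/8 = -2693/3 + 10193/8 = 9035/24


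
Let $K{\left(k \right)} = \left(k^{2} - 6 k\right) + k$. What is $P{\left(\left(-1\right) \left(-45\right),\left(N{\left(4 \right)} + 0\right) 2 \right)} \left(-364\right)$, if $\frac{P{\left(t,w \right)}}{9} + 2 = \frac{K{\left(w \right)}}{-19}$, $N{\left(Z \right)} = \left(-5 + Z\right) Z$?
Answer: $\frac{465192}{19} \approx 24484.0$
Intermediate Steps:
$K{\left(k \right)} = k^{2} - 5 k$
$N{\left(Z \right)} = Z \left(-5 + Z\right)$
$P{\left(t,w \right)} = -18 - \frac{9 w \left(-5 + w\right)}{19}$ ($P{\left(t,w \right)} = -18 + 9 \frac{w \left(-5 + w\right)}{-19} = -18 + 9 w \left(-5 + w\right) \left(- \frac{1}{19}\right) = -18 + 9 \left(- \frac{w \left(-5 + w\right)}{19}\right) = -18 - \frac{9 w \left(-5 + w\right)}{19}$)
$P{\left(\left(-1\right) \left(-45\right),\left(N{\left(4 \right)} + 0\right) 2 \right)} \left(-364\right) = \left(-18 - \frac{9 \left(4 \left(-5 + 4\right) + 0\right) 2 \left(-5 + \left(4 \left(-5 + 4\right) + 0\right) 2\right)}{19}\right) \left(-364\right) = \left(-18 - \frac{9 \left(4 \left(-1\right) + 0\right) 2 \left(-5 + \left(4 \left(-1\right) + 0\right) 2\right)}{19}\right) \left(-364\right) = \left(-18 - \frac{9 \left(-4 + 0\right) 2 \left(-5 + \left(-4 + 0\right) 2\right)}{19}\right) \left(-364\right) = \left(-18 - \frac{9 \left(\left(-4\right) 2\right) \left(-5 - 8\right)}{19}\right) \left(-364\right) = \left(-18 - - \frac{72 \left(-5 - 8\right)}{19}\right) \left(-364\right) = \left(-18 - \left(- \frac{72}{19}\right) \left(-13\right)\right) \left(-364\right) = \left(-18 - \frac{936}{19}\right) \left(-364\right) = \left(- \frac{1278}{19}\right) \left(-364\right) = \frac{465192}{19}$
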